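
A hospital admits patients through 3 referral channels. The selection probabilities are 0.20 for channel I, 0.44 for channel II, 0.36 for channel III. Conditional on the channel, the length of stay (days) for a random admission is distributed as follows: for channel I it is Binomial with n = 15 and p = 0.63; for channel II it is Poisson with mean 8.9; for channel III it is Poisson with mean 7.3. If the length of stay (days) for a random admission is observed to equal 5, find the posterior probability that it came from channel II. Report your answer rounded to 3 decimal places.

Likelihoods P(X=5 | ·): I: 0.014331; II: 0.063467; III: 0.116703.
Posterior ∝ prior × likelihood. Numerator for II: 0.44·0.063467 = 0.0279255.
Normalizing constant: 0.2·0.014331 + 0.44·0.063467 + 0.36·0.116703 = 0.0728049.
P(II | observation) = 0.0279255 / 0.0728049 = 0.383566.

0.384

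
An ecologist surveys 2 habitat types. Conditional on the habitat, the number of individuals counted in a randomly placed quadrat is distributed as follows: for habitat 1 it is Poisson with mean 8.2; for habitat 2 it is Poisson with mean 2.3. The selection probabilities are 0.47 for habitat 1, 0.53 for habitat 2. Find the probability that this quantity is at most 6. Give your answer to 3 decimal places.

Conditional on each habitat, P(X ≤ 6): 1: 0.289562; 2: 0.990638.
By total probability, P(X ≤ 6) = 0.47·0.289562 + 0.53·0.990638 = 0.661132.

0.661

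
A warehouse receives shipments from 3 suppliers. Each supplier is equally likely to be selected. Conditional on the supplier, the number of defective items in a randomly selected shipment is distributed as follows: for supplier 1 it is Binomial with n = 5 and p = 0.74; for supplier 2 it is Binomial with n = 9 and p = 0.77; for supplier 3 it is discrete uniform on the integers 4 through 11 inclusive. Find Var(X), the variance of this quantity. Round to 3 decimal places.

5.402

Per component, 1: μ=3.7, E[X²]=14.652; 2: μ=6.93, E[X²]=49.6188; 3: μ=7.5, E[X²]=61.5.
E[X] = 0.333333·3.7 + 0.333333·6.93 + 0.333333·7.5 = 6.04333.
E[X²] = 0.333333·14.652 + 0.333333·49.6188 + 0.333333·61.5 = 41.9236.
Var(X) = E[X²] − (E[X])² = 41.9236 − 36.5219 = 5.40172.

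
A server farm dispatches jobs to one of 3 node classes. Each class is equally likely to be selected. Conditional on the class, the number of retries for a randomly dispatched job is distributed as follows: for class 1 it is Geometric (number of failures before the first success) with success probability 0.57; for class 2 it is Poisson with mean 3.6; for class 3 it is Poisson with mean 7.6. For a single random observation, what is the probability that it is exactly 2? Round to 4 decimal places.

0.0990

Conditional on each class, P(X = 2): 1: 0.105393; 2: 0.177058; 3: 0.014453.
By total probability, P(X = 2) = 0.333333·0.105393 + 0.333333·0.177058 + 0.333333·0.014453 = 0.0989679.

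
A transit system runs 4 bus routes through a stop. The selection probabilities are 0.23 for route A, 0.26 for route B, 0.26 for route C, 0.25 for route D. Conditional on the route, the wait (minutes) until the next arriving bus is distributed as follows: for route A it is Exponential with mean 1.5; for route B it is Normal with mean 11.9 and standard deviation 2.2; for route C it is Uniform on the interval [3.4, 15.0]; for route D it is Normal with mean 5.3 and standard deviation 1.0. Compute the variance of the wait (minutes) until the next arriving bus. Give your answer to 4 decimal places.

20.0980

Per component, A: μ=1.5, E[X²]=4.5; B: μ=11.9, E[X²]=146.45; C: μ=9.2, E[X²]=95.8533; D: μ=5.3, E[X²]=29.09.
E[X] = 0.23·1.5 + 0.26·11.9 + 0.26·9.2 + 0.25·5.3 = 7.156.
E[X²] = 0.23·4.5 + 0.26·146.45 + 0.26·95.8533 + 0.25·29.09 = 71.3064.
Var(X) = E[X²] − (E[X])² = 71.3064 − 51.2083 = 20.098.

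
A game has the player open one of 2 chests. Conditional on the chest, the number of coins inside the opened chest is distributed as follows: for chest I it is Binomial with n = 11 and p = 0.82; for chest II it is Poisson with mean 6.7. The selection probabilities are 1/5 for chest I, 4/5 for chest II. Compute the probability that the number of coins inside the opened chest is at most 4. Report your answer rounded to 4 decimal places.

0.1619

Conditional on each chest, P(X ≤ 4): I: 0.00102135; II: 0.202159.
By total probability, P(X ≤ 4) = 0.2·0.00102135 + 0.8·0.202159 = 0.161931.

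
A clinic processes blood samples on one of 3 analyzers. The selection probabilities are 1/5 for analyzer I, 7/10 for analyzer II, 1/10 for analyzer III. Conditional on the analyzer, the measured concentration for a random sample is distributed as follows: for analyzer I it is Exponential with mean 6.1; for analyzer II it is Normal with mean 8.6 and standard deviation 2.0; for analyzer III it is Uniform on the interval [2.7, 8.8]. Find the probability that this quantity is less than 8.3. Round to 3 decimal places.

0.549

Conditional on each analyzer, P(X < 8.3): I: 0.743507; II: 0.440382; III: 0.918033.
By total probability, P(X < 8.3) = 0.2·0.743507 + 0.7·0.440382 + 0.1·0.918033 = 0.548772.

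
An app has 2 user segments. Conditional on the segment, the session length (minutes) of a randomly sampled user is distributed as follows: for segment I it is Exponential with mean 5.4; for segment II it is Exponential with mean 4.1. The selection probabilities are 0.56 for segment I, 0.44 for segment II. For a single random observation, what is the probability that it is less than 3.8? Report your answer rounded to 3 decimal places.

Conditional on each segment, P(X < 3.8): I: 0.50525; II: 0.604193.
By total probability, P(X < 3.8) = 0.56·0.50525 + 0.44·0.604193 = 0.548785.

0.549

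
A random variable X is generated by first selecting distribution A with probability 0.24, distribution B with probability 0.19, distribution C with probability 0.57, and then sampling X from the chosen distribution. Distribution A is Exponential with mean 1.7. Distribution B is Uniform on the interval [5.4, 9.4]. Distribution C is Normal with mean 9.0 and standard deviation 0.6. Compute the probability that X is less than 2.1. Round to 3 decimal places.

Conditional on each component, P(X < 2.1): A: 0.709251; B: 0; C: 0.
By total probability, P(X < 2.1) = 0.24·0.709251 + 0.19·0 + 0.57·0 = 0.17022.

0.170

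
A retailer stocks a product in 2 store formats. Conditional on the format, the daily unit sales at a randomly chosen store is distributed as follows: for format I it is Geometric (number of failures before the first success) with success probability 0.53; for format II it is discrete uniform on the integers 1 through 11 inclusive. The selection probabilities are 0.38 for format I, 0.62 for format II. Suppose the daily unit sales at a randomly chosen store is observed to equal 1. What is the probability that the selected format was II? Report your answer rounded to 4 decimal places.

0.3732

Likelihoods P(X=1 | ·): I: 0.2491; II: 0.0909091.
Posterior ∝ prior × likelihood. Numerator for II: 0.62·0.0909091 = 0.0563636.
Normalizing constant: 0.38·0.2491 + 0.62·0.0909091 = 0.151022.
P(II | observation) = 0.0563636 / 0.151022 = 0.373216.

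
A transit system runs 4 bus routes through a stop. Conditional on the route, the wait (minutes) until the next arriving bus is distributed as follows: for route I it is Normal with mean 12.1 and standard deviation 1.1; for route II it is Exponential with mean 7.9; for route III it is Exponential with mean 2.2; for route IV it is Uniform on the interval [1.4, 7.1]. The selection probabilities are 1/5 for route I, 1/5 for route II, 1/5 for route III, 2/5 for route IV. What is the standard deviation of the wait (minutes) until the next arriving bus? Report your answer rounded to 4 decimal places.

5.1993

Per component, I: μ=12.1, E[X²]=147.62; II: μ=7.9, E[X²]=124.82; III: μ=2.2, E[X²]=9.68; IV: μ=4.25, E[X²]=20.77.
E[X] = 0.2·12.1 + 0.2·7.9 + 0.2·2.2 + 0.4·4.25 = 6.14.
E[X²] = 0.2·147.62 + 0.2·124.82 + 0.2·9.68 + 0.4·20.77 = 64.732.
Var(X) = E[X²] − (E[X])² = 64.732 − 37.6996 = 27.0324.
SD(X) = √27.0324 = 5.19927.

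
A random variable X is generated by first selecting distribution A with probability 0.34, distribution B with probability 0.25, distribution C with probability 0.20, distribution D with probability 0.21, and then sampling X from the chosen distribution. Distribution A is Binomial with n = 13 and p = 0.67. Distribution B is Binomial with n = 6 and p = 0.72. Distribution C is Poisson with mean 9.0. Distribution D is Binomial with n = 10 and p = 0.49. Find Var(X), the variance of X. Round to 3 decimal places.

Per component, A: μ=8.71, E[X²]=78.7384; B: μ=4.32, E[X²]=19.872; C: μ=9, E[X²]=90; D: μ=4.9, E[X²]=26.509.
E[X] = 0.34·8.71 + 0.25·4.32 + 0.2·9 + 0.21·4.9 = 6.8704.
E[X²] = 0.34·78.7384 + 0.25·19.872 + 0.2·90 + 0.21·26.509 = 55.3059.
Var(X) = E[X²] − (E[X])² = 55.3059 − 47.2024 = 8.10355.

8.104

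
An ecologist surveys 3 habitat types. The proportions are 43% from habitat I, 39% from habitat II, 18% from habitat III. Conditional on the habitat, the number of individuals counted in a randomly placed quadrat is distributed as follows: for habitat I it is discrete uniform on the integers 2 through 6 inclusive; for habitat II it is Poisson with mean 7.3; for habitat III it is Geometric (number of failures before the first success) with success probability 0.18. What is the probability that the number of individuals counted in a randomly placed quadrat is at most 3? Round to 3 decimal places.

0.297

Conditional on each habitat, P(X ≤ 3): I: 0.4; II: 0.067406; III: 0.547878.
By total probability, P(X ≤ 3) = 0.43·0.4 + 0.39·0.067406 + 0.18·0.547878 = 0.296906.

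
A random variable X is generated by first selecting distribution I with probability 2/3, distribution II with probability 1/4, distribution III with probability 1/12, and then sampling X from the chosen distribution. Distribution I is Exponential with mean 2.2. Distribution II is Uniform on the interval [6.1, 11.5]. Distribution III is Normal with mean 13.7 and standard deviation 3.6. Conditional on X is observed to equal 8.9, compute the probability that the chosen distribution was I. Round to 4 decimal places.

Likelihoods f(8.9 | ·): I: 0.00795534; II: 0.185185; III: 0.0455584.
Posterior ∝ prior × likelihood. Numerator for I: 0.666667·0.00795534 = 0.00530356.
Normalizing constant: 0.666667·0.00795534 + 0.25·0.185185 + 0.0833333·0.0455584 = 0.0553964.
P(I | observation) = 0.00530356 / 0.0553964 = 0.0957384.

0.0957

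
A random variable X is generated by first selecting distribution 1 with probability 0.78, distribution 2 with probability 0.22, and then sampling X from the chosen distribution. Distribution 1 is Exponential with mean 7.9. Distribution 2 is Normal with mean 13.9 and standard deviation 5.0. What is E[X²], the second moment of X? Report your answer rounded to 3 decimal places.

For each component E[X²] = Var + (mean)², giving 1: 124.82; 2: 218.21.
Overall E[X²] = 0.78·124.82 + 0.22·218.21 = 145.366.

145.366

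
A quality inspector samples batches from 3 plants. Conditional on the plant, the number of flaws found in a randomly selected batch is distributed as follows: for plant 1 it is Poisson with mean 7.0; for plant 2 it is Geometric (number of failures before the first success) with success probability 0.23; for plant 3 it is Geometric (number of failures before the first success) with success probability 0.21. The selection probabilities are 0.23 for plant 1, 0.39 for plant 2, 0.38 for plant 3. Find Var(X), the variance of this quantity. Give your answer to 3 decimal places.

16.232

Per component, 1: μ=7, E[X²]=56; 2: μ=3.34783, E[X²]=25.7637; 3: μ=3.7619, E[X²]=32.0658.
E[X] = 0.23·7 + 0.39·3.34783 + 0.38·3.7619 = 4.34518.
E[X²] = 0.23·56 + 0.39·25.7637 + 0.38·32.0658 = 35.1128.
Var(X) = E[X²] − (E[X])² = 35.1128 − 18.8806 = 16.2323.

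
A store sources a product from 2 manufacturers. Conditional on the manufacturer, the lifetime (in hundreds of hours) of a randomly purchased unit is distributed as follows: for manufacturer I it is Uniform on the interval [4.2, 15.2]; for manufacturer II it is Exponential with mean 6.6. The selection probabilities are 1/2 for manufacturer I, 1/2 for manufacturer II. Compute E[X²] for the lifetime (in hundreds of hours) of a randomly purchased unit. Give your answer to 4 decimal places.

For each component E[X²] = Var + (mean)², giving I: 104.173; II: 87.12.
Overall E[X²] = 0.5·104.173 + 0.5·87.12 = 95.6467.

95.6467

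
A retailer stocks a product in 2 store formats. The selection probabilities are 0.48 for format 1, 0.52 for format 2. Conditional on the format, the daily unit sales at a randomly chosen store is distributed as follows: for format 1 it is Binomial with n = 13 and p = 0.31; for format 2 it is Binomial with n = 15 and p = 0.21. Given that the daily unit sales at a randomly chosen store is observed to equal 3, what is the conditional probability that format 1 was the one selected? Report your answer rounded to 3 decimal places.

Likelihoods P(X=3 | ·): 1: 0.208421; 2: 0.248997.
Posterior ∝ prior × likelihood. Numerator for 1: 0.48·0.208421 = 0.100042.
Normalizing constant: 0.48·0.208421 + 0.52·0.248997 = 0.229521.
P(1 | observation) = 0.100042 / 0.229521 = 0.435874.

0.436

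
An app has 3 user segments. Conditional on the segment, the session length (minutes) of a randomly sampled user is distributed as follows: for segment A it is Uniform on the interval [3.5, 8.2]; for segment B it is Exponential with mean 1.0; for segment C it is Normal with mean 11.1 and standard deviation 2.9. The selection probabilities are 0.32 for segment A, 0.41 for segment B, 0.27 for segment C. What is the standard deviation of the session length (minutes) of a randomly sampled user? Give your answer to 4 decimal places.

Per component, A: μ=5.85, E[X²]=36.0633; B: μ=1, E[X²]=2; C: μ=11.1, E[X²]=131.62.
E[X] = 0.32·5.85 + 0.41·1 + 0.27·11.1 = 5.279.
E[X²] = 0.32·36.0633 + 0.41·2 + 0.27·131.62 = 47.8977.
Var(X) = E[X²] − (E[X])² = 47.8977 − 27.8678 = 20.0298.
SD(X) = √20.0298 = 4.47547.

4.4755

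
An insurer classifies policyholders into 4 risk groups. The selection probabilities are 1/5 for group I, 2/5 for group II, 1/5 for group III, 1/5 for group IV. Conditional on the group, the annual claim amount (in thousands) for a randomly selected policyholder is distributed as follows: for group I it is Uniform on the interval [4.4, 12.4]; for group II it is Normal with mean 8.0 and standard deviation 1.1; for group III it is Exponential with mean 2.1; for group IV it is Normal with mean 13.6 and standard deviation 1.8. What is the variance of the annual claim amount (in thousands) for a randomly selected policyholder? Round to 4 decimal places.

16.3463

Per component, I: μ=8.4, E[X²]=75.8933; II: μ=8, E[X²]=65.21; III: μ=2.1, E[X²]=8.82; IV: μ=13.6, E[X²]=188.2.
E[X] = 0.2·8.4 + 0.4·8 + 0.2·2.1 + 0.2·13.6 = 8.02.
E[X²] = 0.2·75.8933 + 0.4·65.21 + 0.2·8.82 + 0.2·188.2 = 80.6667.
Var(X) = E[X²] − (E[X])² = 80.6667 − 64.3204 = 16.3463.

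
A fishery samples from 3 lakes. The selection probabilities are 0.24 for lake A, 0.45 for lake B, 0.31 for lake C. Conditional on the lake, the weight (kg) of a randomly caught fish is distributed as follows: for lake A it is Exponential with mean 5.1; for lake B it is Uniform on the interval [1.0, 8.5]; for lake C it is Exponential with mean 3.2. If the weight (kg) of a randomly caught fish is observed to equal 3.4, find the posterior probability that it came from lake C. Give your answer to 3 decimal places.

Likelihoods f(3.4 | ·): A: 0.10067; B: 0.133333; C: 0.107997.
Posterior ∝ prior × likelihood. Numerator for C: 0.31·0.107997 = 0.0334791.
Normalizing constant: 0.24·0.10067 + 0.45·0.133333 + 0.31·0.107997 = 0.11764.
P(C | observation) = 0.0334791 / 0.11764 = 0.28459.

0.285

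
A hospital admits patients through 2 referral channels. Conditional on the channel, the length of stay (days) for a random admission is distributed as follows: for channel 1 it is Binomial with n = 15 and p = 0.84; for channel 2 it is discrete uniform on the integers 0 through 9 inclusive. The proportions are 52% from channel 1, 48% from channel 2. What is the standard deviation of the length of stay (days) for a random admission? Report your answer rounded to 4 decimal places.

4.6243

Per component, 1: μ=12.6, E[X²]=160.776; 2: μ=4.5, E[X²]=28.5.
E[X] = 0.52·12.6 + 0.48·4.5 = 8.712.
E[X²] = 0.52·160.776 + 0.48·28.5 = 97.2835.
Var(X) = E[X²] − (E[X])² = 97.2835 − 75.8989 = 21.3846.
SD(X) = √21.3846 = 4.62435.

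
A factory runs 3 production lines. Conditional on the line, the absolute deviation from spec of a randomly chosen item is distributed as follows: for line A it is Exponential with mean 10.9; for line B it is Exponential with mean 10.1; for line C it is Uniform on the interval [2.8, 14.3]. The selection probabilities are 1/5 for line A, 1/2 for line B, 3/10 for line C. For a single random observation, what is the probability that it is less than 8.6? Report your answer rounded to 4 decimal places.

0.5471

Conditional on each line, P(X < 8.6): A: 0.545697; B: 0.573219; C: 0.504348.
By total probability, P(X < 8.6) = 0.2·0.545697 + 0.5·0.573219 + 0.3·0.504348 = 0.547053.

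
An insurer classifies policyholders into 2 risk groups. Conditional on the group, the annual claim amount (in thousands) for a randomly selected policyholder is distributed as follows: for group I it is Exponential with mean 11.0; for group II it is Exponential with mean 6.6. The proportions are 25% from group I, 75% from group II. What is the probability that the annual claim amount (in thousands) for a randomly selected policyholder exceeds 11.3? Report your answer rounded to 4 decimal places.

Conditional on each group, P(X > 11.3): I: 0.357982; II: 0.180483.
By total probability, P(X > 11.3) = 0.25·0.357982 + 0.75·0.180483 = 0.224857.

0.2249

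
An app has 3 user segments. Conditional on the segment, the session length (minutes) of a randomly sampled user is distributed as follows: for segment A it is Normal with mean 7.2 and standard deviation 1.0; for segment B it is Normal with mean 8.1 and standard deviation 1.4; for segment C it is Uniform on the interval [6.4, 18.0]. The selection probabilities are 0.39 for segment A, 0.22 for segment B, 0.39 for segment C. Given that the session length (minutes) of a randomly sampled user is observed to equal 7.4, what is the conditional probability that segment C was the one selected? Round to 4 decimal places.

Likelihoods f(7.4 | ·): A: 0.391043; B: 0.251475; C: 0.0862069.
Posterior ∝ prior × likelihood. Numerator for C: 0.39·0.0862069 = 0.0336207.
Normalizing constant: 0.39·0.391043 + 0.22·0.251475 + 0.39·0.0862069 = 0.241452.
P(C | observation) = 0.0336207 / 0.241452 = 0.139244.

0.1392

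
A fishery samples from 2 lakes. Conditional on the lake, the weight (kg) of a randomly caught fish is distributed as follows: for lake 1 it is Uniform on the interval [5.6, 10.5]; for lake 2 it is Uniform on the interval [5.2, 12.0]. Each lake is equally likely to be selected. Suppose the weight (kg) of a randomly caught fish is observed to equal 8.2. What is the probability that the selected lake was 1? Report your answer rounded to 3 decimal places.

0.581

Likelihoods f(8.2 | ·): 1: 0.204082; 2: 0.147059.
Posterior ∝ prior × likelihood. Numerator for 1: 0.5·0.204082 = 0.102041.
Normalizing constant: 0.5·0.204082 + 0.5·0.147059 = 0.17557.
P(1 | observation) = 0.102041 / 0.17557 = 0.581197.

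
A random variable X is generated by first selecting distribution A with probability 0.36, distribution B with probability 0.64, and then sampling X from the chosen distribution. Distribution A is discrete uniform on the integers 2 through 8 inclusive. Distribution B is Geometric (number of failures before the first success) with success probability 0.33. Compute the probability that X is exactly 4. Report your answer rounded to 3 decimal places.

0.094

Conditional on each component, P(X = 4): A: 0.142857; B: 0.0664987.
By total probability, P(X = 4) = 0.36·0.142857 + 0.64·0.0664987 = 0.0939877.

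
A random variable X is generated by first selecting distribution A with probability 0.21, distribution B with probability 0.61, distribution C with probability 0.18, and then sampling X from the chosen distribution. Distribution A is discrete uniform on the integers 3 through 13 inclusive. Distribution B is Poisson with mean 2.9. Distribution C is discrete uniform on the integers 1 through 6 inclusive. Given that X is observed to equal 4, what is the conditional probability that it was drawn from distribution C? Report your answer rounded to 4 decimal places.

0.2027

Likelihoods P(X=4 | ·): A: 0.0909091; B: 0.162154; C: 0.166667.
Posterior ∝ prior × likelihood. Numerator for C: 0.18·0.166667 = 0.03.
Normalizing constant: 0.21·0.0909091 + 0.61·0.162154 + 0.18·0.166667 = 0.148005.
P(C | observation) = 0.03 / 0.148005 = 0.202696.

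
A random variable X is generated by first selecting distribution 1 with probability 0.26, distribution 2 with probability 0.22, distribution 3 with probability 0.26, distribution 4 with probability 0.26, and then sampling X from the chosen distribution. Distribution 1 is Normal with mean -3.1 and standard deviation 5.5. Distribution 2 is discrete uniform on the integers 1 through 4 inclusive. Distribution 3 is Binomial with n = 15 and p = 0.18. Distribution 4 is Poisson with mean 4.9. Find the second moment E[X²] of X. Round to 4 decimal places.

22.0012

For each component E[X²] = Var + (mean)², giving 1: 39.86; 2: 7.5; 3: 9.504; 4: 28.91.
Overall E[X²] = 0.26·39.86 + 0.22·7.5 + 0.26·9.504 + 0.26·28.91 = 22.0012.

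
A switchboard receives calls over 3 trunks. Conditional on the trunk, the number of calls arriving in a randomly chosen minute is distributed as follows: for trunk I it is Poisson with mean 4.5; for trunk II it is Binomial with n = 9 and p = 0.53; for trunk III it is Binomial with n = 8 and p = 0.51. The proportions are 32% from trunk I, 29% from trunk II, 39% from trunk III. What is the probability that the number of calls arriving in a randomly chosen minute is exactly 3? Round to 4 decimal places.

0.1749

Conditional on each trunk, P(X = 3): I: 0.168718; II: 0.134801; III: 0.209835.
By total probability, P(X = 3) = 0.32·0.168718 + 0.29·0.134801 + 0.39·0.209835 = 0.174918.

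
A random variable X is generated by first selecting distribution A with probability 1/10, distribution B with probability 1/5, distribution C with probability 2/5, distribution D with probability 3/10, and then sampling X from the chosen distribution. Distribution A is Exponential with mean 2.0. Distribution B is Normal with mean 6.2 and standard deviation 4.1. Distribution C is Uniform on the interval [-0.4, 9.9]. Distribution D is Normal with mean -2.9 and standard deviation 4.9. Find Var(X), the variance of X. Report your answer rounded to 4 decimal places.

28.0364

Per component, A: μ=2, E[X²]=8; B: μ=6.2, E[X²]=55.25; C: μ=4.75, E[X²]=31.4033; D: μ=-2.9, E[X²]=32.42.
E[X] = 0.1·2 + 0.2·6.2 + 0.4·4.75 + 0.3·-2.9 = 2.47.
E[X²] = 0.1·8 + 0.2·55.25 + 0.4·31.4033 + 0.3·32.42 = 34.1373.
Var(X) = E[X²] − (E[X])² = 34.1373 − 6.1009 = 28.0364.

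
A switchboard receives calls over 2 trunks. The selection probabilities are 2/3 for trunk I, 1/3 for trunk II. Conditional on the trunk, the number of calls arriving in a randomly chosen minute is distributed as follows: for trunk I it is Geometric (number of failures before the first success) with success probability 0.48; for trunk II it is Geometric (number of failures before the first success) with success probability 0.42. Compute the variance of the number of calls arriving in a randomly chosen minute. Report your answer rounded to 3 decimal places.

Per component, I: μ=1.08333, E[X²]=3.43056; II: μ=1.38095, E[X²]=5.19501.
E[X] = 0.666667·1.08333 + 0.333333·1.38095 = 1.18254.
E[X²] = 0.666667·3.43056 + 0.333333·5.19501 = 4.01871.
Var(X) = E[X²] − (E[X])² = 4.01871 − 1.3984 = 2.62031.

2.620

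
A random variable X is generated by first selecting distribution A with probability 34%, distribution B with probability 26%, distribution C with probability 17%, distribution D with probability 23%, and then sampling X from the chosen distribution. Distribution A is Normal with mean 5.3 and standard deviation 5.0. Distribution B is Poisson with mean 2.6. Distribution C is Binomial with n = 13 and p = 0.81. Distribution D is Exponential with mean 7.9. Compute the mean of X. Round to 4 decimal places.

6.0851

Component means — A: 5.3; B: 2.6; C: 10.53; D: 7.9.
E[X] = 0.34·5.3 + 0.26·2.6 + 0.17·10.53 + 0.23·7.9 = 6.0851.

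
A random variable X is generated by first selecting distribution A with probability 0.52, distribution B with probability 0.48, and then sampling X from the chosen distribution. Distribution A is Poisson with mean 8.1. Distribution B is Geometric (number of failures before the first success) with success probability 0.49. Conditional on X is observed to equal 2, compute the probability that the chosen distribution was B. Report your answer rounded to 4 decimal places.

0.9220

Likelihoods P(X=2 | ·): A: 0.0099576; B: 0.127449.
Posterior ∝ prior × likelihood. Numerator for B: 0.48·0.127449 = 0.0611755.
Normalizing constant: 0.52·0.0099576 + 0.48·0.127449 = 0.0663535.
P(B | observation) = 0.0611755 / 0.0663535 = 0.921964.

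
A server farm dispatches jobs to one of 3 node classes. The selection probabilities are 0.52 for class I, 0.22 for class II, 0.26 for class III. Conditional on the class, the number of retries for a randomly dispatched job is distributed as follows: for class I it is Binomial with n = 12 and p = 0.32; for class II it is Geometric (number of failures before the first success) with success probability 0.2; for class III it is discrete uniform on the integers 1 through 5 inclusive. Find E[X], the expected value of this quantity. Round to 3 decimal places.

3.657

Component means — I: 3.84; II: 4; III: 3.
E[X] = 0.52·3.84 + 0.22·4 + 0.26·3 = 3.6568.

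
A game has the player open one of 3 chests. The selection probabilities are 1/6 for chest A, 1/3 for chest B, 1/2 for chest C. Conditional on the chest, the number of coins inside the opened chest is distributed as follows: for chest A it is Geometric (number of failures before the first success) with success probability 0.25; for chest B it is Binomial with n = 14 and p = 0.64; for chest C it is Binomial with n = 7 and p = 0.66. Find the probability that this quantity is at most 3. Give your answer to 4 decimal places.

Conditional on each chest, P(X ≤ 3): A: 0.683594; B: 0.00144845; C: 0.183692.
By total probability, P(X ≤ 3) = 0.166667·0.683594 + 0.333333·0.00144845 + 0.5·0.183692 = 0.206261.

0.2063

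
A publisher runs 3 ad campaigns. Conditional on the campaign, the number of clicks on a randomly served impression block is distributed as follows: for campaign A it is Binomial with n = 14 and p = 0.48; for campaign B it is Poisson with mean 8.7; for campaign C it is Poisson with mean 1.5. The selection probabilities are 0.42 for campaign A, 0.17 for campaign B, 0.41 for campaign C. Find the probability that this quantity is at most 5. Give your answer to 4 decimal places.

Conditional on each campaign, P(X ≤ 5): A: 0.258547; B: 0.13516; C: 0.995544.
By total probability, P(X ≤ 5) = 0.42·0.258547 + 0.17·0.13516 + 0.41·0.995544 = 0.53974.

0.5397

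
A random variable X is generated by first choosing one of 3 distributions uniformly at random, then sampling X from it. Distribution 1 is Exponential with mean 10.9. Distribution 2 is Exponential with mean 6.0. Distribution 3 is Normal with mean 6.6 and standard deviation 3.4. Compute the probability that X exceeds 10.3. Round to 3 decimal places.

0.236

Conditional on each component, P(X > 10.3): 1: 0.388697; 2: 0.179664; 3: 0.138246.
By total probability, P(X > 10.3) = 0.333333·0.388697 + 0.333333·0.179664 + 0.333333·0.138246 = 0.235536.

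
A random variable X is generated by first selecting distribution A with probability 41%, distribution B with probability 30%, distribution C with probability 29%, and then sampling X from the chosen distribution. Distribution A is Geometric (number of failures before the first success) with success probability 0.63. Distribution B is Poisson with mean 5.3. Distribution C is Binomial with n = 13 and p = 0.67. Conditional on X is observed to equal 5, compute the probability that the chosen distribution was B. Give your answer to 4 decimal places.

0.8546

Likelihoods P(X=5 | ·): A: 0.00436867; B: 0.173955; C: 0.0244379.
Posterior ∝ prior × likelihood. Numerator for B: 0.3·0.173955 = 0.0521866.
Normalizing constant: 0.41·0.00436867 + 0.3·0.173955 + 0.29·0.0244379 = 0.0610647.
P(B | observation) = 0.0521866 / 0.0610647 = 0.854611.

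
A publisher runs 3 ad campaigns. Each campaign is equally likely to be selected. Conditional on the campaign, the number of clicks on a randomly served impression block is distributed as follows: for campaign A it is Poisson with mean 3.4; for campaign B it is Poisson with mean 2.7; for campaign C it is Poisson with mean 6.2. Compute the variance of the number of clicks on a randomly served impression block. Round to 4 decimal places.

6.3867

Per component, A: μ=3.4, E[X²]=14.96; B: μ=2.7, E[X²]=9.99; C: μ=6.2, E[X²]=44.64.
E[X] = 0.333333·3.4 + 0.333333·2.7 + 0.333333·6.2 = 4.1.
E[X²] = 0.333333·14.96 + 0.333333·9.99 + 0.333333·44.64 = 23.1967.
Var(X) = E[X²] − (E[X])² = 23.1967 − 16.81 = 6.38667.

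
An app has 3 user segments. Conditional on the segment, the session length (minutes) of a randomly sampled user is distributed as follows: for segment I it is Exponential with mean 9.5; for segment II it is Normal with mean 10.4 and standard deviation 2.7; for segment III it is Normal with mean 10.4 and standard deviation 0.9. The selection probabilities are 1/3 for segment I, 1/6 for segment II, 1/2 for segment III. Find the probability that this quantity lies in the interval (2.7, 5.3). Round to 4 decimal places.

Conditional on each segment, P(2.7 < X < 5.3): I: 0.180195; II: 0.0272801; III: 7.28011e-09.
By total probability, P(2.7 < X < 5.3) = 0.333333·0.180195 + 0.166667·0.0272801 + 0.5·7.28011e-09 = 0.0646118.

0.0646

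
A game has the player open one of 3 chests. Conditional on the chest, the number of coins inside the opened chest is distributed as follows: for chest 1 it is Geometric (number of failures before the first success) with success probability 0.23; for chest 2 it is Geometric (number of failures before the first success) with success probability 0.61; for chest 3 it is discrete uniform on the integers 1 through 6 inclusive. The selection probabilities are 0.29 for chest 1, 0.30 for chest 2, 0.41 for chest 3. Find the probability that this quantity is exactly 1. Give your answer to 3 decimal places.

0.191

Conditional on each chest, P(X = 1): 1: 0.1771; 2: 0.2379; 3: 0.166667.
By total probability, P(X = 1) = 0.29·0.1771 + 0.3·0.2379 + 0.41·0.166667 = 0.191062.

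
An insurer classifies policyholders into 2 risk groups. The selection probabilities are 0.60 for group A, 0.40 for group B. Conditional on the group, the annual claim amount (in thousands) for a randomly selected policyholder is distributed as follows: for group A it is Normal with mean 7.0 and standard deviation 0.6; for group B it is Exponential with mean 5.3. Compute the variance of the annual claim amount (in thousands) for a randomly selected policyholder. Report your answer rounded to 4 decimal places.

Per component, A: μ=7, E[X²]=49.36; B: μ=5.3, E[X²]=56.18.
E[X] = 0.6·7 + 0.4·5.3 = 6.32.
E[X²] = 0.6·49.36 + 0.4·56.18 = 52.088.
Var(X) = E[X²] − (E[X])² = 52.088 − 39.9424 = 12.1456.

12.1456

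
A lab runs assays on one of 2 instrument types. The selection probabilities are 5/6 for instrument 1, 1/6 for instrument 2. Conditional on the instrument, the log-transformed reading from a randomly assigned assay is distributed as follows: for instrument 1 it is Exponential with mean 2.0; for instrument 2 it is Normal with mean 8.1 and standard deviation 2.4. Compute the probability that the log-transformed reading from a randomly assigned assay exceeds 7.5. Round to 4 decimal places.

Conditional on each instrument, P(X > 7.5): 1: 0.0235177; 2: 0.598706.
By total probability, P(X > 7.5) = 0.833333·0.0235177 + 0.166667·0.598706 = 0.119383.

0.1194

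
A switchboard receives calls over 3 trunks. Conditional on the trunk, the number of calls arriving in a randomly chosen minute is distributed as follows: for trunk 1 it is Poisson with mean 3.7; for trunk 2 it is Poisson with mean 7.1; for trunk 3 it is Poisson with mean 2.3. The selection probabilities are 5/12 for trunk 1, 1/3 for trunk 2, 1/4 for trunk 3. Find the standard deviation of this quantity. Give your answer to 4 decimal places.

Per component, 1: μ=3.7, E[X²]=17.39; 2: μ=7.1, E[X²]=57.51; 3: μ=2.3, E[X²]=7.59.
E[X] = 0.416667·3.7 + 0.333333·7.1 + 0.25·2.3 = 4.48333.
E[X²] = 0.416667·17.39 + 0.333333·57.51 + 0.25·7.59 = 28.3133.
Var(X) = E[X²] − (E[X])² = 28.3133 − 20.1003 = 8.21306.
SD(X) = √8.21306 = 2.86584.

2.8658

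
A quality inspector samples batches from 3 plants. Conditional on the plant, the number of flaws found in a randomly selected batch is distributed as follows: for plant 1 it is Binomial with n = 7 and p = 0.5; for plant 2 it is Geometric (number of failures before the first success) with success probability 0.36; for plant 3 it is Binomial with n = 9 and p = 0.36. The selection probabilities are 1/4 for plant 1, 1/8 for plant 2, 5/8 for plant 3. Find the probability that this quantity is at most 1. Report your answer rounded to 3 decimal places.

Conditional on each plant, P(X ≤ 1): 1: 0.0625; 2: 0.5904; 3: 0.109212.
By total probability, P(X ≤ 1) = 0.25·0.0625 + 0.125·0.5904 + 0.625·0.109212 = 0.157683.

0.158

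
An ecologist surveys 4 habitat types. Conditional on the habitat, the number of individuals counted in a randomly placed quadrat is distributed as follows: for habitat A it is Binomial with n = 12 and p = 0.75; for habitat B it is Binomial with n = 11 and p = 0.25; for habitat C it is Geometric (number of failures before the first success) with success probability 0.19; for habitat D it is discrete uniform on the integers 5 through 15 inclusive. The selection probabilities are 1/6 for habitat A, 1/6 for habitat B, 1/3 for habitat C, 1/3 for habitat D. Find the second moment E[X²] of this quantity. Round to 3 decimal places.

For each component E[X²] = Var + (mean)², giving A: 83.25; B: 9.625; C: 40.6122; D: 110.
Overall E[X²] = 0.166667·83.25 + 0.166667·9.625 + 0.333333·40.6122 + 0.333333·110 = 65.6832.

65.683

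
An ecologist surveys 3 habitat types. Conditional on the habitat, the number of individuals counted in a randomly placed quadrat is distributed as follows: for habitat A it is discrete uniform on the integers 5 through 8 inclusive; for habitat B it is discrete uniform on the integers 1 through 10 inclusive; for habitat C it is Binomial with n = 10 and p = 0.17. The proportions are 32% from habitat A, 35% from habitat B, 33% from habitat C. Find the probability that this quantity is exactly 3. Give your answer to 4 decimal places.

Conditional on each habitat, P(X = 3): A: 0; B: 0.1; C: 0.159983.
By total probability, P(X = 3) = 0.32·0 + 0.35·0.1 + 0.33·0.159983 = 0.0877945.

0.0878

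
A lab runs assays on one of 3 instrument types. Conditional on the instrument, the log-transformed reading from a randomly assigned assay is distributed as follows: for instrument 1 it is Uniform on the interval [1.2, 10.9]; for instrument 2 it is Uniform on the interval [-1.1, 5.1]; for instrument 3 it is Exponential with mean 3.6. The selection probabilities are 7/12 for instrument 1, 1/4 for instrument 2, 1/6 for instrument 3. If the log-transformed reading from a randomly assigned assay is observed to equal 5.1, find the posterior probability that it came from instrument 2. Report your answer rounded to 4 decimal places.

0.3610

Likelihoods f(5.1 | ·): 1: 0.103093; 2: 0.16129; 3: 0.067367.
Posterior ∝ prior × likelihood. Numerator for 2: 0.25·0.16129 = 0.0403226.
Normalizing constant: 0.583333·0.103093 + 0.25·0.16129 + 0.166667·0.067367 = 0.111688.
P(2 | observation) = 0.0403226 / 0.111688 = 0.361029.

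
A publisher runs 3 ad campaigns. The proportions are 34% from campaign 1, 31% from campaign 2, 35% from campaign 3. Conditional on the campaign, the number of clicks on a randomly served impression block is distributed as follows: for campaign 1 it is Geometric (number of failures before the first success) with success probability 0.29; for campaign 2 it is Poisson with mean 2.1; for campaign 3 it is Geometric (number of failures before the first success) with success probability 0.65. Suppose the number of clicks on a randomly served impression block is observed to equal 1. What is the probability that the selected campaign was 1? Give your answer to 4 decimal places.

0.3052

Likelihoods P(X=1 | ·): 1: 0.2059; 2: 0.257158; 3: 0.2275.
Posterior ∝ prior × likelihood. Numerator for 1: 0.34·0.2059 = 0.070006.
Normalizing constant: 0.34·0.2059 + 0.31·0.257158 + 0.35·0.2275 = 0.22935.
P(1 | observation) = 0.070006 / 0.22935 = 0.305236.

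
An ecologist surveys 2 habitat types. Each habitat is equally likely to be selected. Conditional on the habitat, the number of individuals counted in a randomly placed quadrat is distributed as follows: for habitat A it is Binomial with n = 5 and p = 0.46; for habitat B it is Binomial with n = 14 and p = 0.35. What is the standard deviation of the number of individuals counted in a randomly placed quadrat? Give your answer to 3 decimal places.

1.976

Per component, A: μ=2.3, E[X²]=6.532; B: μ=4.9, E[X²]=27.195.
E[X] = 0.5·2.3 + 0.5·4.9 = 3.6.
E[X²] = 0.5·6.532 + 0.5·27.195 = 16.8635.
Var(X) = E[X²] − (E[X])² = 16.8635 − 12.96 = 3.9035.
SD(X) = √3.9035 = 1.97573.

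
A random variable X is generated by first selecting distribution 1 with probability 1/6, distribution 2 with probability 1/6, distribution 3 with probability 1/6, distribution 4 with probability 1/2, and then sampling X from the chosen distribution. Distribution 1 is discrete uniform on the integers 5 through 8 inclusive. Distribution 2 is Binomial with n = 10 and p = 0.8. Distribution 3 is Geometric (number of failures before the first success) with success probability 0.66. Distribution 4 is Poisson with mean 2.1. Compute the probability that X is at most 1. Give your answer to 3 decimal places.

0.337

Conditional on each component, P(X ≤ 1): 1: 0; 2: 4.1984e-06; 3: 0.8844; 4: 0.379615.
By total probability, P(X ≤ 1) = 0.166667·0 + 0.166667·4.1984e-06 + 0.166667·0.8844 + 0.5·0.379615 = 0.337208.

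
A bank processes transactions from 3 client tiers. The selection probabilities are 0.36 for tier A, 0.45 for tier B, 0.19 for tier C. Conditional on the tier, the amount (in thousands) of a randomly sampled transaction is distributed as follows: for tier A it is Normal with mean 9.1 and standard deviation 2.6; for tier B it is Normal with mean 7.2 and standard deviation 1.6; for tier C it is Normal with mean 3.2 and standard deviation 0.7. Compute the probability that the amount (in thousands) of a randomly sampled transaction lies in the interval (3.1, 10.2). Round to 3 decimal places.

Conditional on each tier, P(3.1 < X < 10.2): A: 0.653372; B: 0.964408; C: 0.556798.
By total probability, P(3.1 < X < 10.2) = 0.36·0.653372 + 0.45·0.964408 + 0.19·0.556798 = 0.774989.

0.775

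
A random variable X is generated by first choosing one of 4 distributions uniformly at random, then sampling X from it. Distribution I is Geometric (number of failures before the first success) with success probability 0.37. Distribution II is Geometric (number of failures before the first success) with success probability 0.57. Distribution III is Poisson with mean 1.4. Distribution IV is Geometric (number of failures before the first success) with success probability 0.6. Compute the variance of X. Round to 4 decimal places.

Per component, I: μ=1.7027, E[X²]=7.5011; II: μ=0.754386, E[X²]=1.89258; III: μ=1.4, E[X²]=3.36; IV: μ=0.666667, E[X²]=1.55556.
E[X] = 0.25·1.7027 + 0.25·0.754386 + 0.25·1.4 + 0.25·0.666667 = 1.13094.
E[X²] = 0.25·7.5011 + 0.25·1.89258 + 0.25·3.36 + 0.25·1.55556 = 3.57731.
Var(X) = E[X²] − (E[X])² = 3.57731 − 1.27902 = 2.29829.

2.2983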